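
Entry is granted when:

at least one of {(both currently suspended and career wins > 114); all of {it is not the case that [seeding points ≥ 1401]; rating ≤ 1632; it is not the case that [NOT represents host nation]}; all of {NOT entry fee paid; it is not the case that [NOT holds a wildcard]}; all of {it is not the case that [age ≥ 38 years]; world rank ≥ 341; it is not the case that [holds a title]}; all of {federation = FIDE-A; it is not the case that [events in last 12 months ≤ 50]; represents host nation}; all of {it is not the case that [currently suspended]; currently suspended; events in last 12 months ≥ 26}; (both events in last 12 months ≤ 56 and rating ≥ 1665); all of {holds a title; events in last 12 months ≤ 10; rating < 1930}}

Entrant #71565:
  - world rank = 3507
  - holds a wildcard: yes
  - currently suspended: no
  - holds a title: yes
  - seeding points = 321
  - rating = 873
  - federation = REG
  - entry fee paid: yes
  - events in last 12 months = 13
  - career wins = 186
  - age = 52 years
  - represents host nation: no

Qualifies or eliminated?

Atomic conditions:
  currently suspended: no → false
  career wins > 114: 186 > 114 is true
  seeding points ≥ 1401: 321 ≥ 1401 is false
  rating ≤ 1632: 873 ≤ 1632 is true
  NOT represents host nation: no → true
  NOT entry fee paid: yes → false
  NOT holds a wildcard: yes → false
  age ≥ 38 years: 52 ≥ 38 is true
  world rank ≥ 341: 3507 ≥ 341 is true
  holds a title: yes → true
  federation = FIDE-A: REG == FIDE-A is false
  events in last 12 months ≤ 50: 13 ≤ 50 is true
  represents host nation: no → false
  events in last 12 months ≥ 26: 13 ≥ 26 is false
  events in last 12 months ≤ 56: 13 ≤ 56 is true
  rating ≥ 1665: 873 ≥ 1665 is false
  events in last 12 months ≤ 10: 13 ≤ 10 is false
  rating < 1930: 873 < 1930 is true
Combine:
[1] false AND true = false
[2.1] NOT false = true
[2.3] NOT true = false
[2] true AND true AND false = false
[3.2] NOT false = true
[3] false AND true = false
[4.1] NOT true = false
[4.3] NOT true = false
[4] false AND true AND false = false
[5.2] NOT true = false
[5] false AND false AND false = false
[6.1] NOT false = true
[6] true AND false AND false = false
[7] true AND false = false
[8] true AND false AND true = false
[root] false OR false OR false OR false OR false OR false OR false OR false = false
Overall: false → eliminated

Eliminated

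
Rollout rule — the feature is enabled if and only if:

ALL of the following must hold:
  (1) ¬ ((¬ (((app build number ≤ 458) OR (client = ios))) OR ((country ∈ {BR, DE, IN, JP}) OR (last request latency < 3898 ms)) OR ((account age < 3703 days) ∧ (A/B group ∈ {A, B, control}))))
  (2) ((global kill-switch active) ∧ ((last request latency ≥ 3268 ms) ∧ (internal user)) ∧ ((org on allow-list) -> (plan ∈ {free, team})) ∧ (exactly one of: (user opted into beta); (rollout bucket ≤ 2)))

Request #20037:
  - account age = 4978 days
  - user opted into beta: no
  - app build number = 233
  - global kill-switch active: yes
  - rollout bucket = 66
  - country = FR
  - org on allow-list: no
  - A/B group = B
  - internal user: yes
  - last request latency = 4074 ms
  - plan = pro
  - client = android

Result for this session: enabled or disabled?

Disabled

Atomic conditions:
  app build number ≤ 458: 233 ≤ 458 is true
  client = ios: android == ios is false
  country ∈ {BR, DE, IN, JP}: FR is not in the set → false
  last request latency < 3898 ms: 4074 < 3898 is false
  account age < 3703 days: 4978 < 3703 is false
  A/B group ∈ {A, B, control}: B is in the set → true
  global kill-switch active: yes → true
  last request latency ≥ 3268 ms: 4074 ≥ 3268 is true
  internal user: yes → true
  org on allow-list: no → false
  plan ∈ {free, team}: pro is not in the set → false
  user opted into beta: no → false
  rollout bucket ≤ 2: 66 ≤ 2 is false
Combine:
[1.1.1.1] true OR false = true
[1.1.1] NOT true = false
[1.1.2] false OR false = false
[1.1.3] false AND true = false
[1.1] false OR false OR false = false
[1] NOT false = true
[2.2] true AND true = true
[2.3] false → false (antecedent false ⇒ implication holds) = true
[2.4] exactly-one(false, false) = false
[2] true AND true AND true AND false = false
[root] true AND false = false
Overall: false → disabled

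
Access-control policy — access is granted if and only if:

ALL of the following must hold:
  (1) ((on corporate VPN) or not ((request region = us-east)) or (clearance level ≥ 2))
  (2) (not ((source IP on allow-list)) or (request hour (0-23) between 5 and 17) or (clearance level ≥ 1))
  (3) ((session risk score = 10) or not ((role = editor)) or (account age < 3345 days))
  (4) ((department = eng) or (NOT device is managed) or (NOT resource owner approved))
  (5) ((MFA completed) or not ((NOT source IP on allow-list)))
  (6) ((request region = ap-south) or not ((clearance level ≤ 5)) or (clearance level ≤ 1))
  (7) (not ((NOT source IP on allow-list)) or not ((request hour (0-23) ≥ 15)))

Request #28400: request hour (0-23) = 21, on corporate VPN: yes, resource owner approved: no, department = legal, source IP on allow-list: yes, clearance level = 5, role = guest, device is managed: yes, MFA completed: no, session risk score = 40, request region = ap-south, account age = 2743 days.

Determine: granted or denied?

Granted

Atomic conditions:
  on corporate VPN: yes → true
  request region = us-east: ap-south == us-east is false
  clearance level ≥ 2: 5 ≥ 2 is true
  source IP on allow-list: yes → true
  request hour (0-23) between 5 and 17: 21 in [5, 17] is false
  clearance level ≥ 1: 5 ≥ 1 is true
  session risk score = 10: 40 == 10 is false
  role = editor: guest == editor is false
  account age < 3345 days: 2743 < 3345 is true
  department = eng: legal == eng is false
  NOT device is managed: yes → false
  NOT resource owner approved: no → true
  MFA completed: no → false
  NOT source IP on allow-list: yes → false
  request region = ap-south: ap-south == ap-south is true
  clearance level ≤ 5: 5 ≤ 5 is true
  clearance level ≤ 1: 5 ≤ 1 is false
  request hour (0-23) ≥ 15: 21 ≥ 15 is true
Combine:
[1.2] NOT false = true
[1] true OR true OR true = true
[2.1] NOT true = false
[2] false OR false OR true = true
[3.2] NOT false = true
[3] false OR true OR true = true
[4] false OR false OR true = true
[5.2] NOT false = true
[5] false OR true = true
[6.2] NOT true = false
[6] true OR false OR false = true
[7.1] NOT false = true
[7.2] NOT true = false
[7] true OR false = true
[root] true AND true AND true AND true AND true AND true AND true = true
Overall: true → granted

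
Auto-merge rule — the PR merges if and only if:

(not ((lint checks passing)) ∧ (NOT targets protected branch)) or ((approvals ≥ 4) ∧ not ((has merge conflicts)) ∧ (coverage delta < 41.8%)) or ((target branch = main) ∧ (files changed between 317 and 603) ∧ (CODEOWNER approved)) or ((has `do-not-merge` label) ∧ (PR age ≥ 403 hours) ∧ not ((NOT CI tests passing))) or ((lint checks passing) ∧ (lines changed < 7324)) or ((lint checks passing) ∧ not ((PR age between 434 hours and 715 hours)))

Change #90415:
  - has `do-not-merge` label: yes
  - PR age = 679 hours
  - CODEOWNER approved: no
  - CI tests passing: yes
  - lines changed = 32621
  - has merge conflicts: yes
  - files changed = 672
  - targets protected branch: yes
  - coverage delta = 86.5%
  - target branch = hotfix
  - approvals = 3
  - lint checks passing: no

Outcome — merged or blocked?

Atomic conditions:
  lint checks passing: no → false
  NOT targets protected branch: yes → false
  approvals ≥ 4: 3 ≥ 4 is false
  has merge conflicts: yes → true
  coverage delta < 41.8%: 86.5 < 41.8 is false
  target branch = main: hotfix == main is false
  files changed between 317 and 603: 672 in [317, 603] is false
  CODEOWNER approved: no → false
  has `do-not-merge` label: yes → true
  PR age ≥ 403 hours: 679 ≥ 403 is true
  NOT CI tests passing: yes → false
  lines changed < 7324: 32621 < 7324 is false
  PR age between 434 hours and 715 hours: 679 in [434, 715] is true
Combine:
[1.1] NOT false = true
[1] true AND false = false
[2.2] NOT true = false
[2] false AND false AND false = false
[3] false AND false AND false = false
[4.3] NOT false = true
[4] true AND true AND true = true
[5] false AND false = false
[6.2] NOT true = false
[6] false AND false = false
[root] false OR false OR false OR true OR false OR false = true
Overall: true → merged

Merged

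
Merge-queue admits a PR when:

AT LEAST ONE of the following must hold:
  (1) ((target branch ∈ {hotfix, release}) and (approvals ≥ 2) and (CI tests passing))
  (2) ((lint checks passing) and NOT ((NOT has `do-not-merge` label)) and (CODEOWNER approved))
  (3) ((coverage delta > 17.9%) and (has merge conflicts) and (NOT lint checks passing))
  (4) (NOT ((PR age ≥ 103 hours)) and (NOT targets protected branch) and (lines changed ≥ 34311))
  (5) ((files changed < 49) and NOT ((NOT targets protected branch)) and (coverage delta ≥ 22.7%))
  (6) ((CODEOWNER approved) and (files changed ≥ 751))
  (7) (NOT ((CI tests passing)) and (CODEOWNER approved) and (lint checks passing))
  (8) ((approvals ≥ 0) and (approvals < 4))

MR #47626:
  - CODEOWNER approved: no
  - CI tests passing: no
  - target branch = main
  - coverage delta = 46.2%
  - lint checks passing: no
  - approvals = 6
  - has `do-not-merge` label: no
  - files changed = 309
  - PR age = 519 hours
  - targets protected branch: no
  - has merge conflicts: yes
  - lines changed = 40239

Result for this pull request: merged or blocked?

Atomic conditions:
  target branch ∈ {hotfix, release}: main is not in the set → false
  approvals ≥ 2: 6 ≥ 2 is true
  CI tests passing: no → false
  lint checks passing: no → false
  NOT has `do-not-merge` label: no → true
  CODEOWNER approved: no → false
  coverage delta > 17.9%: 46.2 > 17.9 is true
  has merge conflicts: yes → true
  NOT lint checks passing: no → true
  PR age ≥ 103 hours: 519 ≥ 103 is true
  NOT targets protected branch: no → true
  lines changed ≥ 34311: 40239 ≥ 34311 is true
  files changed < 49: 309 < 49 is false
  coverage delta ≥ 22.7%: 46.2 ≥ 22.7 is true
  files changed ≥ 751: 309 ≥ 751 is false
  approvals ≥ 0: 6 ≥ 0 is true
  approvals < 4: 6 < 4 is false
Combine:
[1] false AND true AND false = false
[2.2] NOT true = false
[2] false AND false AND false = false
[3] true AND true AND true = true
[4.1] NOT true = false
[4] false AND true AND true = false
[5.2] NOT true = false
[5] false AND false AND true = false
[6] false AND false = false
[7.1] NOT false = true
[7] true AND false AND false = false
[8] true AND false = false
[root] false OR false OR true OR false OR false OR false OR false OR false = true
Overall: true → merged

Merged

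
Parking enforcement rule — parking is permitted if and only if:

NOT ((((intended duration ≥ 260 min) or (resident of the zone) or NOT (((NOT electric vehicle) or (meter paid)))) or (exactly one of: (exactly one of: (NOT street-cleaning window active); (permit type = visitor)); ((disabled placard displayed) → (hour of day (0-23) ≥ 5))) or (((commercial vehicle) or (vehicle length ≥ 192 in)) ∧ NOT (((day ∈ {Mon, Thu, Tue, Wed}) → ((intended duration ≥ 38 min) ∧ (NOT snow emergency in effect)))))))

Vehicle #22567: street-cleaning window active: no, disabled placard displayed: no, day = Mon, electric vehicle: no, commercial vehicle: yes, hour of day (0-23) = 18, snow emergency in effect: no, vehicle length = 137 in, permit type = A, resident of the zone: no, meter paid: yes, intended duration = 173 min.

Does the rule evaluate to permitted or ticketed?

Permitted

Atomic conditions:
  intended duration ≥ 260 min: 173 ≥ 260 is false
  resident of the zone: no → false
  NOT electric vehicle: no → true
  meter paid: yes → true
  NOT street-cleaning window active: no → true
  permit type = visitor: A == visitor is false
  disabled placard displayed: no → false
  hour of day (0-23) ≥ 5: 18 ≥ 5 is true
  commercial vehicle: yes → true
  vehicle length ≥ 192 in: 137 ≥ 192 is false
  day ∈ {Mon, Thu, Tue, Wed}: Mon is in the set → true
  intended duration ≥ 38 min: 173 ≥ 38 is true
  NOT snow emergency in effect: no → true
Combine:
[1.1.3.1] true OR true = true
[1.1.3] NOT true = false
[1.1] false OR false OR false = false
[1.2.1] exactly-one(true, false) = true
[1.2.2] false → true (antecedent false ⇒ implication holds) = true
[1.2] exactly-one(true, true) = false
[1.3.1] true OR false = true
[1.3.2.1.2] true AND true = true
[1.3.2.1] true → true = true
[1.3.2] NOT true = false
[1.3] true AND false = false
[1] false OR false OR false = false
[root] NOT false = true
Overall: true → permitted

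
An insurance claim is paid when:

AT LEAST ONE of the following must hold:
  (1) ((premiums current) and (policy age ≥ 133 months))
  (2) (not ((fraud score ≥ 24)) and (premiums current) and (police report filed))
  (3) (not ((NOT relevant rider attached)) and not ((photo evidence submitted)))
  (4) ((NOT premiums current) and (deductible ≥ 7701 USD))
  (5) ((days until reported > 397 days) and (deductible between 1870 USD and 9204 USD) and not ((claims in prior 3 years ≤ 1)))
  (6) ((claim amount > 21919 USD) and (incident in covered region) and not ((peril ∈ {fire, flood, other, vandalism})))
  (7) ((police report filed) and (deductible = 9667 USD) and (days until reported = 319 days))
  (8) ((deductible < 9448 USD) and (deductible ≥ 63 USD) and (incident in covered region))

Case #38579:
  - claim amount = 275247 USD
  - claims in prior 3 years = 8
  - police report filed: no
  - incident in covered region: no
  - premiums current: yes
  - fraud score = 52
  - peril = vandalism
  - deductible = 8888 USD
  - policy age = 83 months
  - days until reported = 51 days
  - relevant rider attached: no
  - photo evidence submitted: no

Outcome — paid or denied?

Denied

Atomic conditions:
  premiums current: yes → true
  policy age ≥ 133 months: 83 ≥ 133 is false
  fraud score ≥ 24: 52 ≥ 24 is true
  police report filed: no → false
  NOT relevant rider attached: no → true
  photo evidence submitted: no → false
  NOT premiums current: yes → false
  deductible ≥ 7701 USD: 8888 ≥ 7701 is true
  days until reported > 397 days: 51 > 397 is false
  deductible between 1870 USD and 9204 USD: 8888 in [1870, 9204] is true
  claims in prior 3 years ≤ 1: 8 ≤ 1 is false
  claim amount > 21919 USD: 275247 > 21919 is true
  incident in covered region: no → false
  peril ∈ {fire, flood, other, vandalism}: vandalism is in the set → true
  deductible = 9667 USD: 8888 == 9667 is false
  days until reported = 319 days: 51 == 319 is false
  deductible < 9448 USD: 8888 < 9448 is true
  deductible ≥ 63 USD: 8888 ≥ 63 is true
Combine:
[1] true AND false = false
[2.1] NOT true = false
[2] false AND true AND false = false
[3.1] NOT true = false
[3.2] NOT false = true
[3] false AND true = false
[4] false AND true = false
[5.3] NOT false = true
[5] false AND true AND true = false
[6.3] NOT true = false
[6] true AND false AND false = false
[7] false AND false AND false = false
[8] true AND true AND false = false
[root] false OR false OR false OR false OR false OR false OR false OR false = false
Overall: false → denied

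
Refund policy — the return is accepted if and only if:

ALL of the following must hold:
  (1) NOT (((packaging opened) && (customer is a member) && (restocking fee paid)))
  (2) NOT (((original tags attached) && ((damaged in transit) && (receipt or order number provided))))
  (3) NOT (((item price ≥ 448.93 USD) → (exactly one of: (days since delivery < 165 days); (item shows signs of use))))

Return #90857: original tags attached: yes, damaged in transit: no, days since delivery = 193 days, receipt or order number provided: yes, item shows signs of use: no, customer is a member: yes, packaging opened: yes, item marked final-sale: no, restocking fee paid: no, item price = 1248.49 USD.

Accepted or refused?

Atomic conditions:
  packaging opened: yes → true
  customer is a member: yes → true
  restocking fee paid: no → false
  original tags attached: yes → true
  damaged in transit: no → false
  receipt or order number provided: yes → true
  item price ≥ 448.93 USD: 1248.49 ≥ 448.93 is true
  days since delivery < 165 days: 193 < 165 is false
  item shows signs of use: no → false
Combine:
[1.1] true AND true AND false = false
[1] NOT false = true
[2.1.2] false AND true = false
[2.1] true AND false = false
[2] NOT false = true
[3.1.2] exactly-one(false, false) = false
[3.1] true → false = false
[3] NOT false = true
[root] true AND true AND true = true
Overall: true → accepted

Accepted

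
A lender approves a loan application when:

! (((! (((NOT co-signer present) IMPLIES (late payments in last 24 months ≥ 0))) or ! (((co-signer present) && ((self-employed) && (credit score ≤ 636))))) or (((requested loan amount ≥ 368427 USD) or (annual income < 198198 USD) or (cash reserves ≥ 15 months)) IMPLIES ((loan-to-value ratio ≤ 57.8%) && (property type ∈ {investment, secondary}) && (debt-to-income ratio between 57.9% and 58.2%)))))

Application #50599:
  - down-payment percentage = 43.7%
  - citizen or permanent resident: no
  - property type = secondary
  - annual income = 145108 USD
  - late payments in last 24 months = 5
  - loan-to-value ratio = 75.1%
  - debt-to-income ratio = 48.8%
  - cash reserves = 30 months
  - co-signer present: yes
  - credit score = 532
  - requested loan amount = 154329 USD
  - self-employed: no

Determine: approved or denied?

Denied

Atomic conditions:
  NOT co-signer present: yes → false
  late payments in last 24 months ≥ 0: 5 ≥ 0 is true
  co-signer present: yes → true
  self-employed: no → false
  credit score ≤ 636: 532 ≤ 636 is true
  requested loan amount ≥ 368427 USD: 154329 ≥ 368427 is false
  annual income < 198198 USD: 145108 < 198198 is true
  cash reserves ≥ 15 months: 30 ≥ 15 is true
  loan-to-value ratio ≤ 57.8%: 75.1 ≤ 57.8 is false
  property type ∈ {investment, secondary}: secondary is in the set → true
  debt-to-income ratio between 57.9% and 58.2%: 48.8 in [57.9, 58.2] is false
Combine:
[1.1.1.1] false → true (antecedent false ⇒ implication holds) = true
[1.1.1] NOT true = false
[1.1.2.1.2] false AND true = false
[1.1.2.1] true AND false = false
[1.1.2] NOT false = true
[1.1] false OR true = true
[1.2.1] false OR true OR true = true
[1.2.2] false AND true AND false = false
[1.2] true → false = false
[1] true OR false = true
[root] NOT true = false
Overall: false → denied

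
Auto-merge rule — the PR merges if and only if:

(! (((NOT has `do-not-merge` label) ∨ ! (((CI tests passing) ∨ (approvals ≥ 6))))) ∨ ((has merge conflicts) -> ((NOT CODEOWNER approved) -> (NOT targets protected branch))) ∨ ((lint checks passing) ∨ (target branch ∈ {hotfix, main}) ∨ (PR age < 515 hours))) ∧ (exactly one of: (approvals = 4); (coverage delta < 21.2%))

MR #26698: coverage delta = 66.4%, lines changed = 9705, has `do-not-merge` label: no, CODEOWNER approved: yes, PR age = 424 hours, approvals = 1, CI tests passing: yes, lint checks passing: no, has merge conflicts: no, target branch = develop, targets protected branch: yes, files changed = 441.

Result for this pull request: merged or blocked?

Atomic conditions:
  NOT has `do-not-merge` label: no → true
  CI tests passing: yes → true
  approvals ≥ 6: 1 ≥ 6 is false
  has merge conflicts: no → false
  NOT CODEOWNER approved: yes → false
  NOT targets protected branch: yes → false
  lint checks passing: no → false
  target branch ∈ {hotfix, main}: develop is not in the set → false
  PR age < 515 hours: 424 < 515 is true
  approvals = 4: 1 == 4 is false
  coverage delta < 21.2%: 66.4 < 21.2 is false
Combine:
[1.1.1.2.1] true OR false = true
[1.1.1.2] NOT true = false
[1.1.1] true OR false = true
[1.1] NOT true = false
[1.2.2] false → false (antecedent false ⇒ implication holds) = true
[1.2] false → true (antecedent false ⇒ implication holds) = true
[1.3] false OR false OR true = true
[1] false OR true OR true = true
[2] exactly-one(false, false) = false
[root] true AND false = false
Overall: false → blocked

Blocked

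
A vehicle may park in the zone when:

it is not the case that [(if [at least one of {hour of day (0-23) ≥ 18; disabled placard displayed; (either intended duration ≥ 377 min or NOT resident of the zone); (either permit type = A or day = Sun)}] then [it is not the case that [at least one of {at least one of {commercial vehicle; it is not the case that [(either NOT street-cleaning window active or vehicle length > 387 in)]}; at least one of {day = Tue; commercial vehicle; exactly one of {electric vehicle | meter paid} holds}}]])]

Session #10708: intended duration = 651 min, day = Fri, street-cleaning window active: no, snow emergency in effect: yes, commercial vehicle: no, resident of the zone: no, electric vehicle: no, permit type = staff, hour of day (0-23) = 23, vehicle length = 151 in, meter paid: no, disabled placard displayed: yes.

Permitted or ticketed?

Atomic conditions:
  hour of day (0-23) ≥ 18: 23 ≥ 18 is true
  disabled placard displayed: yes → true
  intended duration ≥ 377 min: 651 ≥ 377 is true
  NOT resident of the zone: no → true
  permit type = A: staff == A is false
  day = Sun: Fri == Sun is false
  commercial vehicle: no → false
  NOT street-cleaning window active: no → true
  vehicle length > 387 in: 151 > 387 is false
  day = Tue: Fri == Tue is false
  electric vehicle: no → false
  meter paid: no → false
Combine:
[1.1.3] true OR true = true
[1.1.4] false OR false = false
[1.1] true OR true OR true OR false = true
[1.2.1.1.2.1] true OR false = true
[1.2.1.1.2] NOT true = false
[1.2.1.1] false OR false = false
[1.2.1.2.3] exactly-one(false, false) = false
[1.2.1.2] false OR false OR false = false
[1.2.1] false OR false = false
[1.2] NOT false = true
[1] true → true = true
[root] NOT true = false
Overall: false → ticketed

Ticketed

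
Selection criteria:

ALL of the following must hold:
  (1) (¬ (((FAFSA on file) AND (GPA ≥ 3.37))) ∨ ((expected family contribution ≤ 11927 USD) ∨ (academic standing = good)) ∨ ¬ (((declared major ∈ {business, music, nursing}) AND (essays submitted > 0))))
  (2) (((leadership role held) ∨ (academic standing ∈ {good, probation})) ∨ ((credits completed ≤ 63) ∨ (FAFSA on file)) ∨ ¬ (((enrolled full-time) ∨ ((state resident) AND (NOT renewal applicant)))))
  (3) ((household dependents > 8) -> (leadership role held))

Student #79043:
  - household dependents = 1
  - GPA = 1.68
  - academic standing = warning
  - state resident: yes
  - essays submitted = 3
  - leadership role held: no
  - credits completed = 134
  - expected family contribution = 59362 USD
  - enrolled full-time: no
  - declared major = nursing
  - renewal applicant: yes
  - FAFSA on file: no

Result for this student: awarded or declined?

Awarded

Atomic conditions:
  FAFSA on file: no → false
  GPA ≥ 3.37: 1.68 ≥ 3.37 is false
  expected family contribution ≤ 11927 USD: 59362 ≤ 11927 is false
  academic standing = good: warning == good is false
  declared major ∈ {business, music, nursing}: nursing is in the set → true
  essays submitted > 0: 3 > 0 is true
  leadership role held: no → false
  academic standing ∈ {good, probation}: warning is not in the set → false
  credits completed ≤ 63: 134 ≤ 63 is false
  enrolled full-time: no → false
  state resident: yes → true
  NOT renewal applicant: yes → false
  household dependents > 8: 1 > 8 is false
Combine:
[1.1.1] false AND false = false
[1.1] NOT false = true
[1.2] false OR false = false
[1.3.1] true AND true = true
[1.3] NOT true = false
[1] true OR false OR false = true
[2.1] false OR false = false
[2.2] false OR false = false
[2.3.1.2] true AND false = false
[2.3.1] false OR false = false
[2.3] NOT false = true
[2] false OR false OR true = true
[3] false → false (antecedent false ⇒ implication holds) = true
[root] true AND true AND true = true
Overall: true → awarded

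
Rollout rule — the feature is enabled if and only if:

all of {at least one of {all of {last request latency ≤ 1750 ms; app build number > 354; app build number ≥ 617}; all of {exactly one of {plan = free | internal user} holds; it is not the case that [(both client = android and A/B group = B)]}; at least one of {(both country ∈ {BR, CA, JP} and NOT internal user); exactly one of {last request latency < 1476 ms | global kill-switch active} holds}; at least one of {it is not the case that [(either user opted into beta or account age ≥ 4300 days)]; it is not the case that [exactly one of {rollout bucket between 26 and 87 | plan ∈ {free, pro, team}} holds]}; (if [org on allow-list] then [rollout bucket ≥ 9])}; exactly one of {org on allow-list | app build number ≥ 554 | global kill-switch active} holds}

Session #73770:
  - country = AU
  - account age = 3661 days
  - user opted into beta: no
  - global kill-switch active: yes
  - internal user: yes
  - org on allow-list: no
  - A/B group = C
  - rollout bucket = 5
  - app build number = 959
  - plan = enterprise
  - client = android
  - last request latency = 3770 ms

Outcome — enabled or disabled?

Atomic conditions:
  last request latency ≤ 1750 ms: 3770 ≤ 1750 is false
  app build number > 354: 959 > 354 is true
  app build number ≥ 617: 959 ≥ 617 is true
  plan = free: enterprise == free is false
  internal user: yes → true
  client = android: android == android is true
  A/B group = B: C == B is false
  country ∈ {BR, CA, JP}: AU is not in the set → false
  NOT internal user: yes → false
  last request latency < 1476 ms: 3770 < 1476 is false
  global kill-switch active: yes → true
  user opted into beta: no → false
  account age ≥ 4300 days: 3661 ≥ 4300 is false
  rollout bucket between 26 and 87: 5 in [26, 87] is false
  plan ∈ {free, pro, team}: enterprise is not in the set → false
  org on allow-list: no → false
  rollout bucket ≥ 9: 5 ≥ 9 is false
  app build number ≥ 554: 959 ≥ 554 is true
Combine:
[1.1] false AND true AND true = false
[1.2.1] exactly-one(false, true) = true
[1.2.2.1] true AND false = false
[1.2.2] NOT false = true
[1.2] true AND true = true
[1.3.1] false AND false = false
[1.3.2] exactly-one(false, true) = true
[1.3] false OR true = true
[1.4.1.1] false OR false = false
[1.4.1] NOT false = true
[1.4.2.1] exactly-one(false, false) = false
[1.4.2] NOT false = true
[1.4] true OR true = true
[1.5] false → false (antecedent false ⇒ implication holds) = true
[1] false OR true OR true OR true OR true = true
[2] exactly-one(false, true, true) = false
[root] true AND false = false
Overall: false → disabled

Disabled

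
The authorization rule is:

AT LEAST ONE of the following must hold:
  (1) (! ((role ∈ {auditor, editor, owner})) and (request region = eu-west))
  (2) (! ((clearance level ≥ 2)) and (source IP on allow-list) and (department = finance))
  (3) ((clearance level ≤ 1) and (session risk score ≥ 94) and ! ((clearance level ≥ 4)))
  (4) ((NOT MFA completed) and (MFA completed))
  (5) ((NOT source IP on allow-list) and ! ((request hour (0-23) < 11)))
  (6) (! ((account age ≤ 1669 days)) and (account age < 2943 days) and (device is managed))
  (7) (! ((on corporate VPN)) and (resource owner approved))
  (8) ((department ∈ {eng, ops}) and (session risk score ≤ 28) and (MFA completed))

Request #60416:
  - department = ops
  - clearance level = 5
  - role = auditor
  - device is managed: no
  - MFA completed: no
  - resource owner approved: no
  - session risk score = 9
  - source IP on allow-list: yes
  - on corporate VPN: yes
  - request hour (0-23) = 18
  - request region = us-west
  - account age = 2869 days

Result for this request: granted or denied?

Atomic conditions:
  role ∈ {auditor, editor, owner}: auditor is in the set → true
  request region = eu-west: us-west == eu-west is false
  clearance level ≥ 2: 5 ≥ 2 is true
  source IP on allow-list: yes → true
  department = finance: ops == finance is false
  clearance level ≤ 1: 5 ≤ 1 is false
  session risk score ≥ 94: 9 ≥ 94 is false
  clearance level ≥ 4: 5 ≥ 4 is true
  NOT MFA completed: no → true
  MFA completed: no → false
  NOT source IP on allow-list: yes → false
  request hour (0-23) < 11: 18 < 11 is false
  account age ≤ 1669 days: 2869 ≤ 1669 is false
  account age < 2943 days: 2869 < 2943 is true
  device is managed: no → false
  on corporate VPN: yes → true
  resource owner approved: no → false
  department ∈ {eng, ops}: ops is in the set → true
  session risk score ≤ 28: 9 ≤ 28 is true
Combine:
[1.1] NOT true = false
[1] false AND false = false
[2.1] NOT true = false
[2] false AND true AND false = false
[3.3] NOT true = false
[3] false AND false AND false = false
[4] true AND false = false
[5.2] NOT false = true
[5] false AND true = false
[6.1] NOT false = true
[6] true AND true AND false = false
[7.1] NOT true = false
[7] false AND false = false
[8] true AND true AND false = false
[root] false OR false OR false OR false OR false OR false OR false OR false = false
Overall: false → denied

Denied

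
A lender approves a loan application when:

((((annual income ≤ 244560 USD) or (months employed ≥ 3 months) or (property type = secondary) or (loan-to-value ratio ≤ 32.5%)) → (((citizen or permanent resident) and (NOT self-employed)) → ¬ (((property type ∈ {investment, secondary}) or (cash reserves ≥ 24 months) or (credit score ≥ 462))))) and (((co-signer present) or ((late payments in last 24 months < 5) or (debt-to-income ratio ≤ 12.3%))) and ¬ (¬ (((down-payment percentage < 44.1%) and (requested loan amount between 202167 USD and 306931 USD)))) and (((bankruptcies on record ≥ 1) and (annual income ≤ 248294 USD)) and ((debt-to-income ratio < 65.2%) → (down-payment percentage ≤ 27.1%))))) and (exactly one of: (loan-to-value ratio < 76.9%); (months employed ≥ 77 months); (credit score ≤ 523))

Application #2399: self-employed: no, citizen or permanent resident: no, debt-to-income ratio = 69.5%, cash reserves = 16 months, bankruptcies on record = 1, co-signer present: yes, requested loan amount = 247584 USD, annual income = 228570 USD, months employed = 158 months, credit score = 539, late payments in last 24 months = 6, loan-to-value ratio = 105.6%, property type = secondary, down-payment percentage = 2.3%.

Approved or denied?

Approved

Atomic conditions:
  annual income ≤ 244560 USD: 228570 ≤ 244560 is true
  months employed ≥ 3 months: 158 ≥ 3 is true
  property type = secondary: secondary == secondary is true
  loan-to-value ratio ≤ 32.5%: 105.6 ≤ 32.5 is false
  citizen or permanent resident: no → false
  NOT self-employed: no → true
  property type ∈ {investment, secondary}: secondary is in the set → true
  cash reserves ≥ 24 months: 16 ≥ 24 is false
  credit score ≥ 462: 539 ≥ 462 is true
  co-signer present: yes → true
  late payments in last 24 months < 5: 6 < 5 is false
  debt-to-income ratio ≤ 12.3%: 69.5 ≤ 12.3 is false
  down-payment percentage < 44.1%: 2.3 < 44.1 is true
  requested loan amount between 202167 USD and 306931 USD: 247584 in [202167, 306931] is true
  bankruptcies on record ≥ 1: 1 ≥ 1 is true
  annual income ≤ 248294 USD: 228570 ≤ 248294 is true
  debt-to-income ratio < 65.2%: 69.5 < 65.2 is false
  down-payment percentage ≤ 27.1%: 2.3 ≤ 27.1 is true
  loan-to-value ratio < 76.9%: 105.6 < 76.9 is false
  months employed ≥ 77 months: 158 ≥ 77 is true
  credit score ≤ 523: 539 ≤ 523 is false
Combine:
[1.1.1] true OR true OR true OR false = true
[1.1.2.1] false AND true = false
[1.1.2.2.1] true OR false OR true = true
[1.1.2.2] NOT true = false
[1.1.2] false → false (antecedent false ⇒ implication holds) = true
[1.1] true → true = true
[1.2.1.2] false OR false = false
[1.2.1] true OR false = true
[1.2.2.1.1] true AND true = true
[1.2.2.1] NOT true = false
[1.2.2] NOT false = true
[1.2.3.1] true AND true = true
[1.2.3.2] false → true (antecedent false ⇒ implication holds) = true
[1.2.3] true AND true = true
[1.2] true AND true AND true = true
[1] true AND true = true
[2] exactly-one(false, true, false) = true
[root] true AND true = true
Overall: true → approved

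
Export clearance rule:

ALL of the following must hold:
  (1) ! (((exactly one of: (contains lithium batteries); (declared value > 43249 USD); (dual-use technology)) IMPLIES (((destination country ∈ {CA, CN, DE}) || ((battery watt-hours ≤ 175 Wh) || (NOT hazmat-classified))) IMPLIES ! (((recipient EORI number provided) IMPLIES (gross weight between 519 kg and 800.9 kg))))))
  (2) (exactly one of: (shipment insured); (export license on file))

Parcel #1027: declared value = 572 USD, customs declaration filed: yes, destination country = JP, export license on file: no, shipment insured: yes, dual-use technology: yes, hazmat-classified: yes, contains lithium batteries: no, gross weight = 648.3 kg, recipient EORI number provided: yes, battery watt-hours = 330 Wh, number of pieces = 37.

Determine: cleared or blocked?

Blocked

Atomic conditions:
  contains lithium batteries: no → false
  declared value > 43249 USD: 572 > 43249 is false
  dual-use technology: yes → true
  destination country ∈ {CA, CN, DE}: JP is not in the set → false
  battery watt-hours ≤ 175 Wh: 330 ≤ 175 is false
  NOT hazmat-classified: yes → false
  recipient EORI number provided: yes → true
  gross weight between 519 kg and 800.9 kg: 648.3 in [519, 800.9] is true
  shipment insured: yes → true
  export license on file: no → false
Combine:
[1.1.1] exactly-one(false, false, true) = true
[1.1.2.1.2] false OR false = false
[1.1.2.1] false OR false = false
[1.1.2.2.1] true → true = true
[1.1.2.2] NOT true = false
[1.1.2] false → false (antecedent false ⇒ implication holds) = true
[1.1] true → true = true
[1] NOT true = false
[2] exactly-one(true, false) = true
[root] false AND true = false
Overall: false → blocked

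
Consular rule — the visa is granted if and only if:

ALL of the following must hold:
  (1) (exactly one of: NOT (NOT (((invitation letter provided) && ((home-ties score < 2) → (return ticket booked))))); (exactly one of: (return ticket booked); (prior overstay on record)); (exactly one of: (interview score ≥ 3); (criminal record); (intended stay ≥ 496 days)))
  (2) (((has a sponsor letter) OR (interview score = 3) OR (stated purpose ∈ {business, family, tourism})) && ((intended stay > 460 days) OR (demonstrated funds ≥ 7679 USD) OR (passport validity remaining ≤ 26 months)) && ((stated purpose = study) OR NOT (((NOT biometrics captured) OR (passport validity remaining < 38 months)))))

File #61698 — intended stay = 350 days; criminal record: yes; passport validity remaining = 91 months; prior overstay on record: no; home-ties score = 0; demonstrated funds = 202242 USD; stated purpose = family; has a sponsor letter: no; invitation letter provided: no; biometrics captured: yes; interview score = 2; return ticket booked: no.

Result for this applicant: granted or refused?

Granted

Atomic conditions:
  invitation letter provided: no → false
  home-ties score < 2: 0 < 2 is true
  return ticket booked: no → false
  prior overstay on record: no → false
  interview score ≥ 3: 2 ≥ 3 is false
  criminal record: yes → true
  intended stay ≥ 496 days: 350 ≥ 496 is false
  has a sponsor letter: no → false
  interview score = 3: 2 == 3 is false
  stated purpose ∈ {business, family, tourism}: family is in the set → true
  intended stay > 460 days: 350 > 460 is false
  demonstrated funds ≥ 7679 USD: 202242 ≥ 7679 is true
  passport validity remaining ≤ 26 months: 91 ≤ 26 is false
  stated purpose = study: family == study is false
  NOT biometrics captured: yes → false
  passport validity remaining < 38 months: 91 < 38 is false
Combine:
[1.1.1.1.2] true → false = false
[1.1.1.1] false AND false = false
[1.1.1] NOT false = true
[1.1] NOT true = false
[1.2] exactly-one(false, false) = false
[1.3] exactly-one(false, true, false) = true
[1] exactly-one(false, false, true) = true
[2.1] false OR false OR true = true
[2.2] false OR true OR false = true
[2.3.2.1] false OR false = false
[2.3.2] NOT false = true
[2.3] false OR true = true
[2] true AND true AND true = true
[root] true AND true = true
Overall: true → granted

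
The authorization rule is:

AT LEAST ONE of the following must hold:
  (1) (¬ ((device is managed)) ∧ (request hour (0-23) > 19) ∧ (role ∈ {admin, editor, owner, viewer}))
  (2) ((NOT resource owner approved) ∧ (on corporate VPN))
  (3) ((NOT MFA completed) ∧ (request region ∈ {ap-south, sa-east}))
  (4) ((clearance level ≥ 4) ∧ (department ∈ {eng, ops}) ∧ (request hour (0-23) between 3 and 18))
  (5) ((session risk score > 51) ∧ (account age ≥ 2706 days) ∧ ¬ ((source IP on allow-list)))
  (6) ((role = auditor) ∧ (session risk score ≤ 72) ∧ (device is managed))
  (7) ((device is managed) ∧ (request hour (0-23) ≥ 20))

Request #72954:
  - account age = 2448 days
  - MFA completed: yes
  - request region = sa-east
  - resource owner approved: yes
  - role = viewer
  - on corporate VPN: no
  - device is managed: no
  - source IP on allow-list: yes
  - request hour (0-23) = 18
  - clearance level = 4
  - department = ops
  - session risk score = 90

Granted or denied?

Granted

Atomic conditions:
  device is managed: no → false
  request hour (0-23) > 19: 18 > 19 is false
  role ∈ {admin, editor, owner, viewer}: viewer is in the set → true
  NOT resource owner approved: yes → false
  on corporate VPN: no → false
  NOT MFA completed: yes → false
  request region ∈ {ap-south, sa-east}: sa-east is in the set → true
  clearance level ≥ 4: 4 ≥ 4 is true
  department ∈ {eng, ops}: ops is in the set → true
  request hour (0-23) between 3 and 18: 18 in [3, 18] is true
  session risk score > 51: 90 > 51 is true
  account age ≥ 2706 days: 2448 ≥ 2706 is false
  source IP on allow-list: yes → true
  role = auditor: viewer == auditor is false
  session risk score ≤ 72: 90 ≤ 72 is false
  request hour (0-23) ≥ 20: 18 ≥ 20 is false
Combine:
[1.1] NOT false = true
[1] true AND false AND true = false
[2] false AND false = false
[3] false AND true = false
[4] true AND true AND true = true
[5.3] NOT true = false
[5] true AND false AND false = false
[6] false AND false AND false = false
[7] false AND false = false
[root] false OR false OR false OR true OR false OR false OR false = true
Overall: true → granted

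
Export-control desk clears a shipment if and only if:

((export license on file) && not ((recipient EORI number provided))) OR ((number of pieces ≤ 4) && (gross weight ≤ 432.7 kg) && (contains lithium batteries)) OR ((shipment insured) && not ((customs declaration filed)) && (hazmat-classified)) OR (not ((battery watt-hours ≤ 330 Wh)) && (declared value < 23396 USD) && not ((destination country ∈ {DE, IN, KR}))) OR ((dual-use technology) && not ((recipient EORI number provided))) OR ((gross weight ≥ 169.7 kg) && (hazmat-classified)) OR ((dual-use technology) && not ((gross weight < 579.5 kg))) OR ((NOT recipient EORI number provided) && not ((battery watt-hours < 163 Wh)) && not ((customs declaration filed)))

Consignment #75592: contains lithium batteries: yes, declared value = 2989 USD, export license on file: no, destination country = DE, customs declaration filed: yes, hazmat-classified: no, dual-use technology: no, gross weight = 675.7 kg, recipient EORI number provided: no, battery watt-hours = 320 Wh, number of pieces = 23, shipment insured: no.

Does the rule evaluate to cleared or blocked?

Atomic conditions:
  export license on file: no → false
  recipient EORI number provided: no → false
  number of pieces ≤ 4: 23 ≤ 4 is false
  gross weight ≤ 432.7 kg: 675.7 ≤ 432.7 is false
  contains lithium batteries: yes → true
  shipment insured: no → false
  customs declaration filed: yes → true
  hazmat-classified: no → false
  battery watt-hours ≤ 330 Wh: 320 ≤ 330 is true
  declared value < 23396 USD: 2989 < 23396 is true
  destination country ∈ {DE, IN, KR}: DE is in the set → true
  dual-use technology: no → false
  gross weight ≥ 169.7 kg: 675.7 ≥ 169.7 is true
  gross weight < 579.5 kg: 675.7 < 579.5 is false
  NOT recipient EORI number provided: no → true
  battery watt-hours < 163 Wh: 320 < 163 is false
Combine:
[1.2] NOT false = true
[1] false AND true = false
[2] false AND false AND true = false
[3.2] NOT true = false
[3] false AND false AND false = false
[4.1] NOT true = false
[4.3] NOT true = false
[4] false AND true AND false = false
[5.2] NOT false = true
[5] false AND true = false
[6] true AND false = false
[7.2] NOT false = true
[7] false AND true = false
[8.2] NOT false = true
[8.3] NOT true = false
[8] true AND true AND false = false
[root] false OR false OR false OR false OR false OR false OR false OR false = false
Overall: false → blocked

Blocked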